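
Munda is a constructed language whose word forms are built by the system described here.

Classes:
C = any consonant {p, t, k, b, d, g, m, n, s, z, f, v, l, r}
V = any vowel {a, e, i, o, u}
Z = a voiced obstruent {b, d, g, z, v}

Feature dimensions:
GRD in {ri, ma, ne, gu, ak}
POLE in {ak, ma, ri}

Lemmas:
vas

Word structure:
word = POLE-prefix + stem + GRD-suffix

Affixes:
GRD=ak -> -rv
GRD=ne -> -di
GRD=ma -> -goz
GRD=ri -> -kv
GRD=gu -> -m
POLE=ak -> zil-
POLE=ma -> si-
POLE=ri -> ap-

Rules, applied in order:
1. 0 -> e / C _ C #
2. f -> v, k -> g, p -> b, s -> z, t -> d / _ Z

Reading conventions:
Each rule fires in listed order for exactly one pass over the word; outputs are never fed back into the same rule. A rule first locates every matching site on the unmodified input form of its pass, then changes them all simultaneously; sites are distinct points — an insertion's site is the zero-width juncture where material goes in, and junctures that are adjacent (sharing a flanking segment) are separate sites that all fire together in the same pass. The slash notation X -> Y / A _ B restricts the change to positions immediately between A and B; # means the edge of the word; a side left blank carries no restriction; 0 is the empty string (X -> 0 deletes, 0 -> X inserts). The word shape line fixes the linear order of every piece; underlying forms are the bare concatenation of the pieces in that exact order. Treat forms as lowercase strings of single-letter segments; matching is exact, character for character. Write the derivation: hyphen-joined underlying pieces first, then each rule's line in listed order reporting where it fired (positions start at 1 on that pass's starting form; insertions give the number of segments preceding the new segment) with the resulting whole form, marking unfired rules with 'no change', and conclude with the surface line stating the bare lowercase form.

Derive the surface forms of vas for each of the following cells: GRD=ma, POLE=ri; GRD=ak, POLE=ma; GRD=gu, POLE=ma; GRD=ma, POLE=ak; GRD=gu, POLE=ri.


cell GRD=ma, POLE=ri:
underlying: ap-vas-goz
1. 0 -> e / C _ C #: no change
2. f -> v, k -> g, p -> b, s -> z, t -> d / _ Z: fires at position(s) 2, 5: abvazgoz
surface: abvazgoz

cell GRD=ak, POLE=ma:
underlying: si-vas-rv
1. 0 -> e / C _ C #: inserts after position(s) 6: sivasrev
2. f -> v, k -> g, p -> b, s -> z, t -> d / _ Z: no change
surface: sivasrev

cell GRD=gu, POLE=ma:
underlying: si-vas-m
1. 0 -> e / C _ C #: inserts after position(s) 5: sivasem
2. f -> v, k -> g, p -> b, s -> z, t -> d / _ Z: no change
surface: sivasem

cell GRD=ma, POLE=ak:
underlying: zil-vas-goz
1. 0 -> e / C _ C #: no change
2. f -> v, k -> g, p -> b, s -> z, t -> d / _ Z: fires at position(s) 6: zilvazgoz
surface: zilvazgoz

cell GRD=gu, POLE=ri:
underlying: ap-vas-m
1. 0 -> e / C _ C #: inserts after position(s) 5: apvasem
2. f -> v, k -> g, p -> b, s -> z, t -> d / _ Z: fires at position(s) 2: abvasem
surface: abvasem


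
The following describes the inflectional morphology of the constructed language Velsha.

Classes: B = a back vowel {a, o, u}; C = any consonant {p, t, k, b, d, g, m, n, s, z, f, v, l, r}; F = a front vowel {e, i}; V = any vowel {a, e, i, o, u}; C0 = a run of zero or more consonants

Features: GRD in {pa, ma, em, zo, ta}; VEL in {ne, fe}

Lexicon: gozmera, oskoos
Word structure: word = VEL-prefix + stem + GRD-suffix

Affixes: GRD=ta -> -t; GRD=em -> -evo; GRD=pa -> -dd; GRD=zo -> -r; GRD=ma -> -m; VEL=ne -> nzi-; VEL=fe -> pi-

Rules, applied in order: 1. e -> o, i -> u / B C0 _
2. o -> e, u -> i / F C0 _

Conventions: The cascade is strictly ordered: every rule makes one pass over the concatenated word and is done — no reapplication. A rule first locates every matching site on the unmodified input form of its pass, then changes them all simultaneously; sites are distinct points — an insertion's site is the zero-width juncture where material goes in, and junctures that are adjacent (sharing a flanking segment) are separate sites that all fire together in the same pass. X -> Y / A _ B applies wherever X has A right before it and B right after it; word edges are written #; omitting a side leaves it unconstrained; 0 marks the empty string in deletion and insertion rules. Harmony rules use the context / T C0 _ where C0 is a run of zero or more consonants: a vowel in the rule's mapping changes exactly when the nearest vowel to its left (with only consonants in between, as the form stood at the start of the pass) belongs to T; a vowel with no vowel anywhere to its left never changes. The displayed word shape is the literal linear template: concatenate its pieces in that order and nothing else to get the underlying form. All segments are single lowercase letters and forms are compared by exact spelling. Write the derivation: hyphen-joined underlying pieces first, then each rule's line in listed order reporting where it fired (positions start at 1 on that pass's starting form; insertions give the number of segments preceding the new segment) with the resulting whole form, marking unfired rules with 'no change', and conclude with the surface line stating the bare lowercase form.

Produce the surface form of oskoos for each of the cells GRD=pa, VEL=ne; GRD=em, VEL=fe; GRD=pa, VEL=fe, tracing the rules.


cell GRD=pa, VEL=ne:
underlying: nzi-oskoos-dd
1. e -> o, i -> u / B C0 _: no change
2. o -> e, u -> i / F C0 _: fires at position(s) 4: nzieskoosdd
surface: nzieskoosdd

cell GRD=em, VEL=fe:
underlying: pi-oskoos-evo
1. e -> o, i -> u / B C0 _: fires at position(s) 9: pioskoosovo
2. o -> e, u -> i / F C0 _: fires at position(s) 3: pieskoosovo
surface: pieskoosovo

cell GRD=pa, VEL=fe:
underlying: pi-oskoos-dd
1. e -> o, i -> u / B C0 _: no change
2. o -> e, u -> i / F C0 _: fires at position(s) 3: pieskoosdd
surface: pieskoosdd


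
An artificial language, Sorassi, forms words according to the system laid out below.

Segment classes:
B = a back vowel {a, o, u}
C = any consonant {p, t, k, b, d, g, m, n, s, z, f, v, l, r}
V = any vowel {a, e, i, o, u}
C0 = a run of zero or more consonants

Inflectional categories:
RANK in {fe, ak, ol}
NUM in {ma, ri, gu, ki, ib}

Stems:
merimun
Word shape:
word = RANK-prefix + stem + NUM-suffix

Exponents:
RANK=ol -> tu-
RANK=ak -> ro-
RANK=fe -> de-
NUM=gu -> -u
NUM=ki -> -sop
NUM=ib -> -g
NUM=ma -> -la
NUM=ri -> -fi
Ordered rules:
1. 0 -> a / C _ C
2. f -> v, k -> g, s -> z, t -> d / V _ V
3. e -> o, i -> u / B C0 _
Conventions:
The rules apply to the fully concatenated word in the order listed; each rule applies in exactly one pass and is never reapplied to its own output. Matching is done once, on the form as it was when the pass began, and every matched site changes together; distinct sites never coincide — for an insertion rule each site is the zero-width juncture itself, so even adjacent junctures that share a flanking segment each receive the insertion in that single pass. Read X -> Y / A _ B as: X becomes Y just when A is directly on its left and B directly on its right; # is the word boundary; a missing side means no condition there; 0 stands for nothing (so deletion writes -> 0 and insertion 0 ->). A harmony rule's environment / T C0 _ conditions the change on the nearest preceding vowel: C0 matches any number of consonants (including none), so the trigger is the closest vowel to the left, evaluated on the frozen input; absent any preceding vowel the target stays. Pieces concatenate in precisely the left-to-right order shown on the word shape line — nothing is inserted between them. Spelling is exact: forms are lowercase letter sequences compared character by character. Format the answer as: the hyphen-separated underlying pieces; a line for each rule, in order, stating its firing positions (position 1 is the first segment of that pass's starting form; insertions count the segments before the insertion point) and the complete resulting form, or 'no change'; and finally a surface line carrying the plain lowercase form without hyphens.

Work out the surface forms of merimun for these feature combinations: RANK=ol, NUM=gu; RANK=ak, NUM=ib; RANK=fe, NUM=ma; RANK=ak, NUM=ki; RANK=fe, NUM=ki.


cell RANK=ol, NUM=gu:
underlying: tu-merimun-u
1. 0 -> a / C _ C: no change
2. f -> v, k -> g, s -> z, t -> d / V _ V: no change
3. e -> o, i -> u / B C0 _: fires at position(s) 4: tumorimunu
surface: tumorimunu

cell RANK=ak, NUM=ib:
underlying: ro-merimun-g
1. 0 -> a / C _ C: inserts after position(s) 9: romerimunag
2. f -> v, k -> g, s -> z, t -> d / V _ V: no change
3. e -> o, i -> u / B C0 _: fires at position(s) 4: romorimunag
surface: romorimunag

cell RANK=fe, NUM=ma:
underlying: de-merimun-la
1. 0 -> a / C _ C: inserts after position(s) 9: demerimunala
2. f -> v, k -> g, s -> z, t -> d / V _ V: no change
3. e -> o, i -> u / B C0 _: no change
surface: demerimunala

cell RANK=ak, NUM=ki:
underlying: ro-merimun-sop
1. 0 -> a / C _ C: inserts after position(s) 9: romerimunasop
2. f -> v, k -> g, s -> z, t -> d / V _ V: fires at position(s) 11: romerimunazop
3. e -> o, i -> u / B C0 _: fires at position(s) 4: romorimunazop
surface: romorimunazop

cell RANK=fe, NUM=ki:
underlying: de-merimun-sop
1. 0 -> a / C _ C: inserts after position(s) 9: demerimunasop
2. f -> v, k -> g, s -> z, t -> d / V _ V: fires at position(s) 11: demerimunazop
3. e -> o, i -> u / B C0 _: no change
surface: demerimunazop


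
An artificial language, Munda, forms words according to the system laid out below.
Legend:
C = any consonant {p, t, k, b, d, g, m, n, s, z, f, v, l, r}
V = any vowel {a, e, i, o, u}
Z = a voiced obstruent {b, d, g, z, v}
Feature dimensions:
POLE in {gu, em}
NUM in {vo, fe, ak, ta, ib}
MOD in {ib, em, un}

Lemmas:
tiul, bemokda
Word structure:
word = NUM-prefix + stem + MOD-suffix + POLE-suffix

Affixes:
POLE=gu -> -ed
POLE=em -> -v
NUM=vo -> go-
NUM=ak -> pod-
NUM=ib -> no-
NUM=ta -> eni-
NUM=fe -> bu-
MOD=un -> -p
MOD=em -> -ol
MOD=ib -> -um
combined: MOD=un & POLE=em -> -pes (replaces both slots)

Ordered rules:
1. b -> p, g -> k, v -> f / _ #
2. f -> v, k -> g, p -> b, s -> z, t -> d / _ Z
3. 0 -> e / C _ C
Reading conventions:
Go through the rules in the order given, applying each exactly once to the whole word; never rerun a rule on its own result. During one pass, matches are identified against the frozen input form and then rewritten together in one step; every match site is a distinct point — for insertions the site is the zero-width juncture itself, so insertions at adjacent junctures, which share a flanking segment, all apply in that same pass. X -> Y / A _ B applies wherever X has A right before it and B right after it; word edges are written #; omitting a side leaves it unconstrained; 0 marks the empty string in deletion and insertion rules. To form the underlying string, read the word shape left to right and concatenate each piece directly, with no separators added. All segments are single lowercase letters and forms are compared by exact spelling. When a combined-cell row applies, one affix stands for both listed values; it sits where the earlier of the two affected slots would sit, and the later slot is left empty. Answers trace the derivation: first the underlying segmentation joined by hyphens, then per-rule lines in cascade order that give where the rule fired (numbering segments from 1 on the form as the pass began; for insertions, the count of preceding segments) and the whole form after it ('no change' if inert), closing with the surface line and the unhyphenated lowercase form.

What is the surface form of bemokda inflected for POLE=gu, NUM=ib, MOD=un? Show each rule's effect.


underlying: no-bemokda-p-ed
1. b -> p, g -> k, v -> f / _ #: no change
2. f -> v, k -> g, p -> b, s -> z, t -> d / _ Z: fires at position(s) 7: nobemogdaped
3. 0 -> e / C _ C: inserts after position(s) 7: nobemogedaped
surface: nobemogedaped


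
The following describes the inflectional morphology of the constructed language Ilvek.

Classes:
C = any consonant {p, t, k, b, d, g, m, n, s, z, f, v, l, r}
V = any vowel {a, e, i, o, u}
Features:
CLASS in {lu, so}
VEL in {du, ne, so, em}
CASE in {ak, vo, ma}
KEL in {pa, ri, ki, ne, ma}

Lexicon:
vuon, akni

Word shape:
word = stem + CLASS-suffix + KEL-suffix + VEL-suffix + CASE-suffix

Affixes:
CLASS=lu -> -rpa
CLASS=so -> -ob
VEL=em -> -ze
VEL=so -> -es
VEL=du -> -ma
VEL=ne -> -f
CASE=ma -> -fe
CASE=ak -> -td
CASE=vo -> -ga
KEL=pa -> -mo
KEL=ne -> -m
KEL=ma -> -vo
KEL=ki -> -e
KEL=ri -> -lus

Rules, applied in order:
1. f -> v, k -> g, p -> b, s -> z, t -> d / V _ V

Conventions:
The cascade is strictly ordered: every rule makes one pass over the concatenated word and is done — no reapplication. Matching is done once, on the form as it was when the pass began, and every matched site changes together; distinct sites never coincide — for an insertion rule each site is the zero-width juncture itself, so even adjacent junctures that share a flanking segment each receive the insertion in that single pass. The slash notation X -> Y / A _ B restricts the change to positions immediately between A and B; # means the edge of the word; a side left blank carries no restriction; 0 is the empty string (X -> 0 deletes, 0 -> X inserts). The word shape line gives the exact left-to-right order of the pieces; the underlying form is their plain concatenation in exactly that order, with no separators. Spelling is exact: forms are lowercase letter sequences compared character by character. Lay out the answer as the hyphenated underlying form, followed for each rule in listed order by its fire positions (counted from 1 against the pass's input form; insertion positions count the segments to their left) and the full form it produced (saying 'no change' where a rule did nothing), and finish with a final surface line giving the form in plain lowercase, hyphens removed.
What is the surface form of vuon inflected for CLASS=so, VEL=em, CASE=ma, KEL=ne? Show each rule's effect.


underlying: vuon-ob-m-ze-fe
1. f -> v, k -> g, p -> b, s -> z, t -> d / V _ V: fires at position(s) 10: vuonobmzeve
surface: vuonobmzeve


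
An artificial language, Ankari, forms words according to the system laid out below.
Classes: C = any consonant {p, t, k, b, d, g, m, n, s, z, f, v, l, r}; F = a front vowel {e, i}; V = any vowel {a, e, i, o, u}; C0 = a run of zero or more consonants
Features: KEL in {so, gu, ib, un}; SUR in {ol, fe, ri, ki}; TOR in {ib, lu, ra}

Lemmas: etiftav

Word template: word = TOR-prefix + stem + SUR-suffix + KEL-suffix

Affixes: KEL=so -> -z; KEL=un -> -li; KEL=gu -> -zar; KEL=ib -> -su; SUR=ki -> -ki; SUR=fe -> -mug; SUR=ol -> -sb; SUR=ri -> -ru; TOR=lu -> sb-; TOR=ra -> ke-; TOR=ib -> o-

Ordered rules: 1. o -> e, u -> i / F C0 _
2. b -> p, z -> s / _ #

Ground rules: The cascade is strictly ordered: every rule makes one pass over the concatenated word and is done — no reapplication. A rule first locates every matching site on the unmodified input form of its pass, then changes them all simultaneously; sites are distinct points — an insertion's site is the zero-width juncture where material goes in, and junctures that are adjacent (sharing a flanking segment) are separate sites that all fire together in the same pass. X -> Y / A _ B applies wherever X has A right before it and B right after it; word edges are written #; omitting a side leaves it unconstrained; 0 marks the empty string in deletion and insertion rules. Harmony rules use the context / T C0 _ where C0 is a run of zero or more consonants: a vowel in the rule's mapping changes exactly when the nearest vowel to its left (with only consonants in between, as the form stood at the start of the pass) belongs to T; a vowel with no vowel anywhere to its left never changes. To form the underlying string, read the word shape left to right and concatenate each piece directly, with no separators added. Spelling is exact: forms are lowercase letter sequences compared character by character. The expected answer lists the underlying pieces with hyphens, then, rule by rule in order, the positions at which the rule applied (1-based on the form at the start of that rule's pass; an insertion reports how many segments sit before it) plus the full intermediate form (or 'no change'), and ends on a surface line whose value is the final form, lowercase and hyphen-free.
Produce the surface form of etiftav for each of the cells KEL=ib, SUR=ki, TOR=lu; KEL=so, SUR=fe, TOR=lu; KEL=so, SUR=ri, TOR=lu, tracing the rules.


cell KEL=ib, SUR=ki, TOR=lu:
underlying: sb-etiftav-ki-su
1. o -> e, u -> i / F C0 _: fires at position(s) 13: sbetiftavkisi
2. b -> p, z -> s / _ #: no change
surface: sbetiftavkisi

cell KEL=so, SUR=fe, TOR=lu:
underlying: sb-etiftav-mug-z
1. o -> e, u -> i / F C0 _: no change
2. b -> p, z -> s / _ #: fires at position(s) 13: sbetiftavmugs
surface: sbetiftavmugs

cell KEL=so, SUR=ri, TOR=lu:
underlying: sb-etiftav-ru-z
1. o -> e, u -> i / F C0 _: no change
2. b -> p, z -> s / _ #: fires at position(s) 12: sbetiftavrus
surface: sbetiftavrus


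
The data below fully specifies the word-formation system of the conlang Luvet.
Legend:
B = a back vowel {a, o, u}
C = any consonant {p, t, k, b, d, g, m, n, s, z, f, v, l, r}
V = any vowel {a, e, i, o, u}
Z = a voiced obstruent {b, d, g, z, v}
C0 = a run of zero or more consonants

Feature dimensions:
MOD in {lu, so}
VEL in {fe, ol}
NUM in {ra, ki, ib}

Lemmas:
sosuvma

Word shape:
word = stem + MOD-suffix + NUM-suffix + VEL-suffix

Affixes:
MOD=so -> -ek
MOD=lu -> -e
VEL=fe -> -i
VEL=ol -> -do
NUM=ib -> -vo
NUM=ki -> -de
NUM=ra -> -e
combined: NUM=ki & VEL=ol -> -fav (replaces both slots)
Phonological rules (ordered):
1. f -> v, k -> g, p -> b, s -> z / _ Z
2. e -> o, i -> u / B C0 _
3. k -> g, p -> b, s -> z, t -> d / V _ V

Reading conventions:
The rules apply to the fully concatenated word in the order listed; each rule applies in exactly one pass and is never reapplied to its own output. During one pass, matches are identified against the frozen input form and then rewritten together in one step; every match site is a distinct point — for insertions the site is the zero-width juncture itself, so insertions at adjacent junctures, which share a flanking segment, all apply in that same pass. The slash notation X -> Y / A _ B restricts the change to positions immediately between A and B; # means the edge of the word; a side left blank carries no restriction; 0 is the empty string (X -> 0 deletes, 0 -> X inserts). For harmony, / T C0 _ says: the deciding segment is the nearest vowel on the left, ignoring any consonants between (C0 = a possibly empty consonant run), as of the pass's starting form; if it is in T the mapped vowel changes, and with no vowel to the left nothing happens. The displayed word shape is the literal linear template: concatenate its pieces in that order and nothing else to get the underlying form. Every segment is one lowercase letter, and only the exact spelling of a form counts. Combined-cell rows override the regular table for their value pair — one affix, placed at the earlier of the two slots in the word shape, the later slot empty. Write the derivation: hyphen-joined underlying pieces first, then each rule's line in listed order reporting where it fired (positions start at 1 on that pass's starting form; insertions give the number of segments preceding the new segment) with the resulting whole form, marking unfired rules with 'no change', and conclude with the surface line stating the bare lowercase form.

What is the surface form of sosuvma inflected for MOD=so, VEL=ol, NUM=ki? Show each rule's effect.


underlying: sosuvma-ek-fav
1. f -> v, k -> g, p -> b, s -> z / _ Z: no change
2. e -> o, i -> u / B C0 _: fires at position(s) 8: sosuvmaokfav
3. k -> g, p -> b, s -> z, t -> d / V _ V: fires at position(s) 3: sozuvmaokfav
surface: sozuvmaokfav


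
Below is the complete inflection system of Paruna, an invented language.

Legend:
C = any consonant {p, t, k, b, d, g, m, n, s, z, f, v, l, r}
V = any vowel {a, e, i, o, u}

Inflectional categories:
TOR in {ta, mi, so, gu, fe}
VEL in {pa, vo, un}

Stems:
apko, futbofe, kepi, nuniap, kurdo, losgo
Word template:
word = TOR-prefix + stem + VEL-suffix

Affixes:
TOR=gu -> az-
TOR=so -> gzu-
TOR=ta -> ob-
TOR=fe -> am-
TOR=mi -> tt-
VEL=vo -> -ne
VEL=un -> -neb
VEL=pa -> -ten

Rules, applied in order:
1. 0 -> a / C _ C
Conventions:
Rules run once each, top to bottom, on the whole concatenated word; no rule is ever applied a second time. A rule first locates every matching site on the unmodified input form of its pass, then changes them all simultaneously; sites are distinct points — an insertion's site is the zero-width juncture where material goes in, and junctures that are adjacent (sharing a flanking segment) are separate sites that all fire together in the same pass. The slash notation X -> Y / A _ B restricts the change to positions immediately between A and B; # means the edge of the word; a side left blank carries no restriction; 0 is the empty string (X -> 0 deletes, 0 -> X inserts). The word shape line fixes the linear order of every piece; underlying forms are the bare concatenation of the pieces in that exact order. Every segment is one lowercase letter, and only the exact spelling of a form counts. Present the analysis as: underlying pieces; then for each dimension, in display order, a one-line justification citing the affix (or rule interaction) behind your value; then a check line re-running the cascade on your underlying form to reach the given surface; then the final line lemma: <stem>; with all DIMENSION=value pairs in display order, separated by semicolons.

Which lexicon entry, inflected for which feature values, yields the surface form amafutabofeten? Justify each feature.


underlying: am-futbofe-ten
TOR=fe - signalled by the affix am-
VEL=pa - signalled by the affix -ten
check: amfutbofeten -> amafutabofeten
lemma: futbofe; TOR=fe; VEL=pa


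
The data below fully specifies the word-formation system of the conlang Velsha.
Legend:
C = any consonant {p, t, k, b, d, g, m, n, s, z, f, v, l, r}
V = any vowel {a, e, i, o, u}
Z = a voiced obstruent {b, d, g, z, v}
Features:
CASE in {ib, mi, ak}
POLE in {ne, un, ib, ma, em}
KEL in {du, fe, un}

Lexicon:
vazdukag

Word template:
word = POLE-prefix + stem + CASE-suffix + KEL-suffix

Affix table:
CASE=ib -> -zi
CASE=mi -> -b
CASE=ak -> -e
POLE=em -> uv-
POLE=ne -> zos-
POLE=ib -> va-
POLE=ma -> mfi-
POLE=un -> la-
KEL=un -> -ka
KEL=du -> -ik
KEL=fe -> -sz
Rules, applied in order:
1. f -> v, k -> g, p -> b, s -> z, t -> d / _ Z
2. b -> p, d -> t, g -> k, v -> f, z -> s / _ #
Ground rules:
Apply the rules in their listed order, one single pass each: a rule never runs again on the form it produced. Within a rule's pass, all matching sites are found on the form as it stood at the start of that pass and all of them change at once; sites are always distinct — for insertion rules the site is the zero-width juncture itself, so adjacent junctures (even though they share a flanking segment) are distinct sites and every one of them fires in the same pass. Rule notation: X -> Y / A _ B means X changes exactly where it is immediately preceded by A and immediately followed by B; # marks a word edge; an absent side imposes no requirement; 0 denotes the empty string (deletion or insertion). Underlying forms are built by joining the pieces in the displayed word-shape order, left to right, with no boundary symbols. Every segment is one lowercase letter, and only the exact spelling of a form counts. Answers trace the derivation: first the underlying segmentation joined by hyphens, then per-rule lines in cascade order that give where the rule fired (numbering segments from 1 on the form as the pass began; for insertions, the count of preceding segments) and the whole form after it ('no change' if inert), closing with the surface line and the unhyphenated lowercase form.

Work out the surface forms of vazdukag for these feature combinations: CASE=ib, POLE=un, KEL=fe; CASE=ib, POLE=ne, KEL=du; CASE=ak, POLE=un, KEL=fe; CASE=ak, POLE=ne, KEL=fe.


cell CASE=ib, POLE=un, KEL=fe:
underlying: la-vazdukag-zi-sz
1. f -> v, k -> g, p -> b, s -> z, t -> d / _ Z: fires at position(s) 13: lavazdukagzizz
2. b -> p, d -> t, g -> k, v -> f, z -> s / _ #: fires at position(s) 14: lavazdukagzizs
surface: lavazdukagzizs

cell CASE=ib, POLE=ne, KEL=du:
underlying: zos-vazdukag-zi-ik
1. f -> v, k -> g, p -> b, s -> z, t -> d / _ Z: fires at position(s) 3: zozvazdukagziik
2. b -> p, d -> t, g -> k, v -> f, z -> s / _ #: no change
surface: zozvazdukagziik

cell CASE=ak, POLE=un, KEL=fe:
underlying: la-vazdukag-e-sz
1. f -> v, k -> g, p -> b, s -> z, t -> d / _ Z: fires at position(s) 12: lavazdukagezz
2. b -> p, d -> t, g -> k, v -> f, z -> s / _ #: fires at position(s) 13: lavazdukagezs
surface: lavazdukagezs

cell CASE=ak, POLE=ne, KEL=fe:
underlying: zos-vazdukag-e-sz
1. f -> v, k -> g, p -> b, s -> z, t -> d / _ Z: fires at position(s) 3, 13: zozvazdukagezz
2. b -> p, d -> t, g -> k, v -> f, z -> s / _ #: fires at position(s) 14: zozvazdukagezs
surface: zozvazdukagezs


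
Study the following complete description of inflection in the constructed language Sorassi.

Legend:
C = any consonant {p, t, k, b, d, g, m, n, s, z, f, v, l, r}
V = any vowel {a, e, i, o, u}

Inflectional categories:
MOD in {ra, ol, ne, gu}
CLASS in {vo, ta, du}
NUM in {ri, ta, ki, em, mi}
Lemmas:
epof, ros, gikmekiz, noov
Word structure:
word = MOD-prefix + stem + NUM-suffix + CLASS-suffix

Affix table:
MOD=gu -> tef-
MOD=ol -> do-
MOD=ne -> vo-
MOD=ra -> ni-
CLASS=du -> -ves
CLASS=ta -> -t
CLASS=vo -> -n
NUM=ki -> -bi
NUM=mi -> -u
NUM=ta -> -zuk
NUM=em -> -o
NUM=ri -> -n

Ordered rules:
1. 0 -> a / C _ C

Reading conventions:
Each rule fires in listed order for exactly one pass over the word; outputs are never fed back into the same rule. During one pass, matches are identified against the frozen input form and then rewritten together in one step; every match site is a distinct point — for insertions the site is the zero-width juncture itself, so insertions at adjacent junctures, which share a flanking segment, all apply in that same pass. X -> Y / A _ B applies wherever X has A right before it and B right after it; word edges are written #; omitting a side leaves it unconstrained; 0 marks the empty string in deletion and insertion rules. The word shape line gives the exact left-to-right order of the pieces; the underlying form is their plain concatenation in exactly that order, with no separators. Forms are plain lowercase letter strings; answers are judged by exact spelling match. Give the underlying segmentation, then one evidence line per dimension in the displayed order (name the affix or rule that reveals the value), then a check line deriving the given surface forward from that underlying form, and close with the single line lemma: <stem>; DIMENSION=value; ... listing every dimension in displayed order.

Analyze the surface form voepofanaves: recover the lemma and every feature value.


underlying: vo-epof-n-ves
MOD=ne - signalled by the affix vo-
CLASS=du - signalled by the affix -ves
NUM=ri - signalled by the affix -n
check: voepofnves -> voepofanaves
lemma: epof; MOD=ne; CLASS=du; NUM=ri


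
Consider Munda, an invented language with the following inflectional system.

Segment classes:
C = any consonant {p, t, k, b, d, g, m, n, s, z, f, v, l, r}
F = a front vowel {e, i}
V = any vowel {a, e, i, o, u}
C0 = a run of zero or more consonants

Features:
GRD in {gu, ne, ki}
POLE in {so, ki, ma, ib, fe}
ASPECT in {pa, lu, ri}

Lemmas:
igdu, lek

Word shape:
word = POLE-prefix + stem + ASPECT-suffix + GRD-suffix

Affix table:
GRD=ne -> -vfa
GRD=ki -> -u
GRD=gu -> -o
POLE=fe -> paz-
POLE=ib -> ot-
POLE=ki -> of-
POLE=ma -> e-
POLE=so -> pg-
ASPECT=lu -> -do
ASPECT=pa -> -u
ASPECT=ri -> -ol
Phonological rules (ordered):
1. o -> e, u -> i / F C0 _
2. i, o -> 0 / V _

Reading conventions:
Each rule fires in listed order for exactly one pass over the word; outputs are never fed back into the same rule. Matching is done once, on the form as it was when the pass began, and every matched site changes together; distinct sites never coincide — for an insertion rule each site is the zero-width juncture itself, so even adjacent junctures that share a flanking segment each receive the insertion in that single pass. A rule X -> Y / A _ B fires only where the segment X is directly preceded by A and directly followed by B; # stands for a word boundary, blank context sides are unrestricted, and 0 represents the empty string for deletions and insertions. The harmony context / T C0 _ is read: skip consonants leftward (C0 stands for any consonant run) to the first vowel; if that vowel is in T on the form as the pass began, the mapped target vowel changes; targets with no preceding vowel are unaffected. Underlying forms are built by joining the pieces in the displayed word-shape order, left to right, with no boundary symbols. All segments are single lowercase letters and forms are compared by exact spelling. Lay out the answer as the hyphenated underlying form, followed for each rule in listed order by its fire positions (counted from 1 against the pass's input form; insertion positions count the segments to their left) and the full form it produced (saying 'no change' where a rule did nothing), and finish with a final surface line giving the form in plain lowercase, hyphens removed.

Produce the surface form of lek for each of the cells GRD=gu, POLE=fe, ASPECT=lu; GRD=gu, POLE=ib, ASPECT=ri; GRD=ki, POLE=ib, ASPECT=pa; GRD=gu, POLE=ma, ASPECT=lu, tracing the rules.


cell GRD=gu, POLE=fe, ASPECT=lu:
underlying: paz-lek-do-o
1. o -> e, u -> i / F C0 _: fires at position(s) 8: pazlekdeo
2. i, o -> 0 / V _: fires at position(s) 9: pazlekde
surface: pazlekde

cell GRD=gu, POLE=ib, ASPECT=ri:
underlying: ot-lek-ol-o
1. o -> e, u -> i / F C0 _: fires at position(s) 6: otlekelo
2. i, o -> 0 / V _: no change
surface: otlekelo

cell GRD=ki, POLE=ib, ASPECT=pa:
underlying: ot-lek-u-u
1. o -> e, u -> i / F C0 _: fires at position(s) 6: otlekiu
2. i, o -> 0 / V _: no change
surface: otlekiu

cell GRD=gu, POLE=ma, ASPECT=lu:
underlying: e-lek-do-o
1. o -> e, u -> i / F C0 _: fires at position(s) 6: elekdeo
2. i, o -> 0 / V _: fires at position(s) 7: elekde
surface: elekde


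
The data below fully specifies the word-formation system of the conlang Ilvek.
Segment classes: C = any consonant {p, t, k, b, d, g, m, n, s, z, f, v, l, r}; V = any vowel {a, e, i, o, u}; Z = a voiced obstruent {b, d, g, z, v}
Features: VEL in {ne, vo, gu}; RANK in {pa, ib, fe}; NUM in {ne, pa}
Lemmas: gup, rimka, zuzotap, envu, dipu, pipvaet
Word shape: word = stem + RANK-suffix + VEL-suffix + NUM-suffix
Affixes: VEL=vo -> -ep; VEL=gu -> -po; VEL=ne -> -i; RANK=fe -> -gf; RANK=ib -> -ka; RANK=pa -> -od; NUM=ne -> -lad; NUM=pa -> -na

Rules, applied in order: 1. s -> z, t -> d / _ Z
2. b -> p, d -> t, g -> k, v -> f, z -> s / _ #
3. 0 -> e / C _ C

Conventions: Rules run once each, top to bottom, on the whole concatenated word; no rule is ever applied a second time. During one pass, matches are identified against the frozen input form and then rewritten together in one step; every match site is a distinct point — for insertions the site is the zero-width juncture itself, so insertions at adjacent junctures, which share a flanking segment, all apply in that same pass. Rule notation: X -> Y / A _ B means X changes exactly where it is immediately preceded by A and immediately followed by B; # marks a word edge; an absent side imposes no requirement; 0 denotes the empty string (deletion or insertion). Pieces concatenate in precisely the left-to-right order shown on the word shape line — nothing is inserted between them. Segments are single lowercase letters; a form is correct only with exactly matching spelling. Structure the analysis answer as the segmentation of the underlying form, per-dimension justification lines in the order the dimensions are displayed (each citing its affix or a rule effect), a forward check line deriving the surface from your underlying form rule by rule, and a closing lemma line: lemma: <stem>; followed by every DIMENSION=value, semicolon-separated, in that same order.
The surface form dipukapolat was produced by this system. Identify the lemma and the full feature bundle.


underlying: dipu-ka-po-lad
VEL=gu - signalled by the affix -po
RANK=ib - signalled by the affix -ka
NUM=ne - signalled by the affix -lad
check: dipukapolad -> dipukapolad -> dipukapolat -> dipukapolat
lemma: dipu; VEL=gu; RANK=ib; NUM=ne


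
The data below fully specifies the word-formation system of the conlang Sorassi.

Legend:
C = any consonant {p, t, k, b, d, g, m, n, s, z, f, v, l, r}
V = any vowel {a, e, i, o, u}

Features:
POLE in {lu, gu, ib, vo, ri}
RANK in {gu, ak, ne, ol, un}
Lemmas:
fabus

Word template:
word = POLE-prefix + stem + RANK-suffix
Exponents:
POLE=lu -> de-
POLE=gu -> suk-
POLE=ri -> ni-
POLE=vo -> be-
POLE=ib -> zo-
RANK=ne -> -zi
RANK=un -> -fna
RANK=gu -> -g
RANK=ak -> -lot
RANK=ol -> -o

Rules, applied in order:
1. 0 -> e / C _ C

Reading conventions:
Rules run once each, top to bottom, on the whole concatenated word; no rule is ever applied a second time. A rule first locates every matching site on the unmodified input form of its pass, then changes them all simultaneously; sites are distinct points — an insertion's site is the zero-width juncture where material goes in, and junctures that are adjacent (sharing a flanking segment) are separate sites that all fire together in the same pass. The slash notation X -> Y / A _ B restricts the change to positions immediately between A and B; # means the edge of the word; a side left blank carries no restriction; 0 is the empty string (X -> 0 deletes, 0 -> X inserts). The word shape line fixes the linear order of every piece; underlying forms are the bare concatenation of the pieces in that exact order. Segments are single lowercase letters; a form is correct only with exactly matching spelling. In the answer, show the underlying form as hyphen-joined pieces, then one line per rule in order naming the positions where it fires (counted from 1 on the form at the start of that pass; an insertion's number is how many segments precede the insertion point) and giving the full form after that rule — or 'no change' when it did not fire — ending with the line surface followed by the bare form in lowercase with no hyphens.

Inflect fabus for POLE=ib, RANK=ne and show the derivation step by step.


underlying: zo-fabus-zi
1. 0 -> e / C _ C: inserts after position(s) 7: zofabusezi
surface: zofabusezi


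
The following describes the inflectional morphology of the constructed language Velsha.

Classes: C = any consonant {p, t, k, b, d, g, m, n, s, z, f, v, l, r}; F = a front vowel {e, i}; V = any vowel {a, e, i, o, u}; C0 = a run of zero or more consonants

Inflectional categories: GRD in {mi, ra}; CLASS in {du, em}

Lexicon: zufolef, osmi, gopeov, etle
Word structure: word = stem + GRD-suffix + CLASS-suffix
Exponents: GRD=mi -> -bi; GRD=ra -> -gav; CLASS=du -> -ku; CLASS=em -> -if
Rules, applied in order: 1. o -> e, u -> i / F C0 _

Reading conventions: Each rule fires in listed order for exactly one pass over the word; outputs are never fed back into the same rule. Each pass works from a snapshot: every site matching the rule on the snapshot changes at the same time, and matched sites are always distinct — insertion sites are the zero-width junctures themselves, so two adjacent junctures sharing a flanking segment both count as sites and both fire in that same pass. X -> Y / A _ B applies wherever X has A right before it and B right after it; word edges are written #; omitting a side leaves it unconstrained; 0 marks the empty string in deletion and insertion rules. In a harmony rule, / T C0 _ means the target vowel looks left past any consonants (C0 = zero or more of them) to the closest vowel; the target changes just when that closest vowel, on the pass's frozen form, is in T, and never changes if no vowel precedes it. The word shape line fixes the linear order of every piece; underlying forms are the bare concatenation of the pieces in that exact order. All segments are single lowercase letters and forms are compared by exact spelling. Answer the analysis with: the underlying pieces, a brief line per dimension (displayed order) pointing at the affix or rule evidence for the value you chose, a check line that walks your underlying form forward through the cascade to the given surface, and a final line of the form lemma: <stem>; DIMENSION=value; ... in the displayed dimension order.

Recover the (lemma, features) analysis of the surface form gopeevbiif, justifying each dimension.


underlying: gopeov-bi-if
GRD=mi - signalled by the affix -bi
CLASS=em - signalled by the affix -if
check: gopeovbiif -> gopeevbiif
lemma: gopeov; GRD=mi; CLASS=em


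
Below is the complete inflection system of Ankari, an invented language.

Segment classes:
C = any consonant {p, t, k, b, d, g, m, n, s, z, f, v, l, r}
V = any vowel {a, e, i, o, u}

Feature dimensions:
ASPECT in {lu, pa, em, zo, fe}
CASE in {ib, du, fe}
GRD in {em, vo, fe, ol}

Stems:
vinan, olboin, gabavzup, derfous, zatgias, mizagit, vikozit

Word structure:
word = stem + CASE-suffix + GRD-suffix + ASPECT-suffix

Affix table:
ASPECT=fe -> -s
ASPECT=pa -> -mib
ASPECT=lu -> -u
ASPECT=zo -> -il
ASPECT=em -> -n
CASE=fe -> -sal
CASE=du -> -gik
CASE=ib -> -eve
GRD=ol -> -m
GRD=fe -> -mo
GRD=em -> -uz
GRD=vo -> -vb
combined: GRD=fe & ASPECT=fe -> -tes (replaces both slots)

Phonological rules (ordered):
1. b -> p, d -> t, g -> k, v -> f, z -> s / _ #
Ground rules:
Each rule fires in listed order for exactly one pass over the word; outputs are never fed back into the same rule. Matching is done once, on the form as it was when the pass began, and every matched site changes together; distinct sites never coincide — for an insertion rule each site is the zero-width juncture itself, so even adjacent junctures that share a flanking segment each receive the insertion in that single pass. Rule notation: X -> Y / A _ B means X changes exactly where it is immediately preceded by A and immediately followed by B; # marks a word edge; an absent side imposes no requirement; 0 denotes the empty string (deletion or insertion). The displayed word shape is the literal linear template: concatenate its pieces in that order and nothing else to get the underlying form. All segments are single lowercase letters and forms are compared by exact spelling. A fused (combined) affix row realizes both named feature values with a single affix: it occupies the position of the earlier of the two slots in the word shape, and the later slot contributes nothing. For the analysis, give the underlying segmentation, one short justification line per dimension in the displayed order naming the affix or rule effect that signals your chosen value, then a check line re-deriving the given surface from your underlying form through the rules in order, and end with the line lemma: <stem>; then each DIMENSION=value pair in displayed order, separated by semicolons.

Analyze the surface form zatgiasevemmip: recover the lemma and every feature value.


underlying: zatgias-eve-m-mib
ASPECT=pa - signalled by the affix -mib
CASE=ib - signalled by the affix -eve
GRD=ol - signalled by the affix -m
check: zatgiasevemmib -> zatgiasevemmip
lemma: zatgias; ASPECT=pa; CASE=ib; GRD=ol


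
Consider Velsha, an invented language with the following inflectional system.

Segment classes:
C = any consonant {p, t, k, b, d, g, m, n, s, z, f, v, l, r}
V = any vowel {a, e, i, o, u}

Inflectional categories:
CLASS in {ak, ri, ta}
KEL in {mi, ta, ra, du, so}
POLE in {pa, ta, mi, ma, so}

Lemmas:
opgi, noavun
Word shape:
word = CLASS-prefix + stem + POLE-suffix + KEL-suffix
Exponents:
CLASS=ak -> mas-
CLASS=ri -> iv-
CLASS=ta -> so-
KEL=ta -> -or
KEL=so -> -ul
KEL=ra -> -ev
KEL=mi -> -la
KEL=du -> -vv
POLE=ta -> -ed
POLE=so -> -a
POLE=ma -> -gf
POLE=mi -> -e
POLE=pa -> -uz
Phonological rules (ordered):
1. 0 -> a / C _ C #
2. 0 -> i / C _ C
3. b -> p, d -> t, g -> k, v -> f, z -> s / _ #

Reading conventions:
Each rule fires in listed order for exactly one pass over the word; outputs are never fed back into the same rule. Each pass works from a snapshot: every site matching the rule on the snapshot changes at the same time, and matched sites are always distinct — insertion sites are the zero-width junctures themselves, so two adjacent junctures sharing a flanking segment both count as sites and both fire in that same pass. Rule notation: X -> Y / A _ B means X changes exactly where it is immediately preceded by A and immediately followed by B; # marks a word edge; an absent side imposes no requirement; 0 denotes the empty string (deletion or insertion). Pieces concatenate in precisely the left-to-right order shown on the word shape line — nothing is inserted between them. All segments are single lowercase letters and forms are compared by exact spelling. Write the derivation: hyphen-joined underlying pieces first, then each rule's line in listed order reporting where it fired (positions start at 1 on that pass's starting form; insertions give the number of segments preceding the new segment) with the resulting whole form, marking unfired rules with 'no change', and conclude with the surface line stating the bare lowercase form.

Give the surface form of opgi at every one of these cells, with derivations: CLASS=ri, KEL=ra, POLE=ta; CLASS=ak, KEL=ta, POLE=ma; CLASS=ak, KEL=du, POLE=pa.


cell CLASS=ri, KEL=ra, POLE=ta:
underlying: iv-opgi-ed-ev
1. 0 -> a / C _ C #: no change
2. 0 -> i / C _ C: inserts after position(s) 4: ivopigiedev
3. b -> p, d -> t, g -> k, v -> f, z -> s / _ #: fires at position(s) 11: ivopigiedef
surface: ivopigiedef

cell CLASS=ak, KEL=ta, POLE=ma:
underlying: mas-opgi-gf-or
1. 0 -> a / C _ C #: no change
2. 0 -> i / C _ C: inserts after position(s) 5, 8: masopigigifor
3. b -> p, d -> t, g -> k, v -> f, z -> s / _ #: no change
surface: masopigigifor

cell CLASS=ak, KEL=du, POLE=pa:
underlying: mas-opgi-uz-vv
1. 0 -> a / C _ C #: inserts after position(s) 10: masopgiuzvav
2. 0 -> i / C _ C: inserts after position(s) 5, 9: masopigiuzivav
3. b -> p, d -> t, g -> k, v -> f, z -> s / _ #: fires at position(s) 14: masopigiuzivaf
surface: masopigiuzivaf
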